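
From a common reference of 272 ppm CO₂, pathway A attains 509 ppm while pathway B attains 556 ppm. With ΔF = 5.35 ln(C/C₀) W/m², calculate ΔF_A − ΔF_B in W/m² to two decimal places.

ΔF_A − ΔF_B = -0.47 W/m²

ΔF_A = 5.35 ln(509/272) = 5.35 × 0.62665 = 3.3526 W/m².
ΔF_B = 5.35 ln(556/272) = 5.35 × 0.71497 = 3.8251 W/m².
Difference: 3.3526 − 3.8251 = -0.4725 W/m².
(Equivalently, ΔF_A − ΔF_B = 5.35 ln(509/556) = 5.35 × -0.08832 = -0.4725 W/m².)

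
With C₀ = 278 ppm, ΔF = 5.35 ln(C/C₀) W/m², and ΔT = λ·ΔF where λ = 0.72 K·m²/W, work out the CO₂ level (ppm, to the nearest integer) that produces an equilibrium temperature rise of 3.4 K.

Required forcing: ΔF = ΔT/λ = 3.4/0.72 = 4.7222 W/m².
Then ln(C/278) = ΔF/5.35 = 4.7222/5.35 = 0.88265.
So C = 278 × e^0.88265 = 278 × 2.41730 = 672.01 ppm.

C ≈ 672 ppm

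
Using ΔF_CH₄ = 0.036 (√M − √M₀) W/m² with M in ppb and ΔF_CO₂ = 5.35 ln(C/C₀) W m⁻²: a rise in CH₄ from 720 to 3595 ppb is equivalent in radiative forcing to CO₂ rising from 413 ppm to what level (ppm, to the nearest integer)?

CH₄ forcing: 0.036 × (√3595 − √720) = 0.036 × (59.9583 − 26.8328) = 0.036 × 33.1255 = 1.19252 W/m².
Set 5.35 ln(C/413) = 1.19252: ln(C/413) = 1.19252/5.35 = 0.22290, so C = 413 × e^0.22290 = 413 × 1.24970 = 516.13 ppm.

C ≈ 516 ppm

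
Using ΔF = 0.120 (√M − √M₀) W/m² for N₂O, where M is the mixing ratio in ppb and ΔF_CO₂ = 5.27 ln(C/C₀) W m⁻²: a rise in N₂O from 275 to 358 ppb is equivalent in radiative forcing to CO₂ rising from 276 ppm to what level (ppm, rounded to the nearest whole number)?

N₂O forcing: 0.120 × (√358 − √275) = 0.120 × (18.9209 − 16.5831) = 0.120 × 2.3378 = 0.28054 W/m².
Set 5.27 ln(C/276) = 0.28054: ln(C/276) = 0.28054/5.27 = 0.05323, so C = 276 × e^0.05323 = 276 × 1.05467 = 291.09 ppm.

C ≈ 291 ppm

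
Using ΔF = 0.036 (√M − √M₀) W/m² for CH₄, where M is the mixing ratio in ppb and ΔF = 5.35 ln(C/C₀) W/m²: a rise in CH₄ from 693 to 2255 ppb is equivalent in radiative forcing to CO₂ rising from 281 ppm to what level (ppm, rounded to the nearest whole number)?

C ≈ 324 ppm

CH₄ forcing: 0.036 × (√2255 − √693) = 0.036 × (47.4868 − 26.3249) = 0.036 × 21.1619 = 0.76183 W/m².
Set 5.35 ln(C/281) = 0.76183: ln(C/281) = 0.76183/5.35 = 0.14240, so C = 281 × e^0.14240 = 281 × 1.15304 = 324.00 ppm.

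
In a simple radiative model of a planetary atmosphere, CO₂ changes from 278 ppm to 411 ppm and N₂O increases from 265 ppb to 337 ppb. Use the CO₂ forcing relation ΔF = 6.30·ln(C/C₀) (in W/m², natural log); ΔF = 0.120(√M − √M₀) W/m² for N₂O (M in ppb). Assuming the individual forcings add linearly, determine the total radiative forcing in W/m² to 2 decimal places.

ΔF = 2.71 W/m²

CO₂: 6.30 × ln(411/278) = 6.30 × ln(1.47842) = 6.30 × 0.39097 = 2.4631 W/m².
N₂O: 0.120 × (√337 − √265) = 0.120 × (18.3576 − 16.2788) = 0.120 × 2.0788 = 0.2495 W/m².
Total ΔF = 2.4631 + 0.2495 = 2.7126 W/m².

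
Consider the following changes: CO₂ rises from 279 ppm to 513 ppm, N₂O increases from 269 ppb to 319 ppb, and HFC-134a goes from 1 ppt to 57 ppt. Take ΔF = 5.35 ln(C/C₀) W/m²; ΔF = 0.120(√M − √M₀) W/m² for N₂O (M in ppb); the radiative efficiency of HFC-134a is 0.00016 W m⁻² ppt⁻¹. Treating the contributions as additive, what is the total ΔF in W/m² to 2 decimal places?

ΔF = 3.44 W/m²

CO₂: 5.35 × ln(513/279) = 5.35 × ln(1.83871) = 5.35 × 0.60906 = 3.2585 W/m².
N₂O: 0.120 × (√319 − √269) = 0.120 × (17.8606 − 16.4012) = 0.120 × 1.4594 = 0.1751 W/m².
HFC-134a: ΔF = 0.00016 × (57 − 1) = 0.00016 × 56 = 0.0090 W/m².
Total ΔF = 3.2585 + 0.1751 + 0.0090 = 3.4426 W/m².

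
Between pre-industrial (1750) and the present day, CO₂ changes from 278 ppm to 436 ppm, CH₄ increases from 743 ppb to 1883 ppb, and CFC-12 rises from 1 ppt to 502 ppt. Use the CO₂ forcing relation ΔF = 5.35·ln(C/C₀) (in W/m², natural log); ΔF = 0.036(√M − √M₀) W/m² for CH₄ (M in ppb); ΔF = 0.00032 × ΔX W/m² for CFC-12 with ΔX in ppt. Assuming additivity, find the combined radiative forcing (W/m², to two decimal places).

ΔF = 3.15 W/m²

CO₂: 5.35 × ln(436/278) = 5.35 × ln(1.56835) = 5.35 × 0.45002 = 2.4076 W/m².
CH₄: 0.036 × (√1883 − √743) = 0.036 × (43.3935 − 27.2580) = 0.036 × 16.1355 = 0.5809 W/m².
CFC-12: ΔF = 0.00032 × (502 − 1) = 0.00032 × 501 = 0.1603 W/m².
Total ΔF = 2.4076 + 0.5809 + 0.1603 = 3.1488 W/m².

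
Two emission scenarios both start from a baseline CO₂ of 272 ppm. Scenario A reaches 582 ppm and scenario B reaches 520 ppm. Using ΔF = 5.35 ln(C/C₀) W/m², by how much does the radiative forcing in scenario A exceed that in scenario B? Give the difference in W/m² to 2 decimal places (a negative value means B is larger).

ΔF_A = 5.35 ln(582/272) = 5.35 × 0.76067 = 4.0696 W/m².
ΔF_B = 5.35 ln(520/272) = 5.35 × 0.64803 = 3.4670 W/m².
Difference: 4.0696 − 3.4670 = 0.6026 W/m².
(Equivalently, ΔF_A − ΔF_B = 5.35 ln(582/520) = 5.35 × 0.11264 = 0.6026 W/m².)

ΔF_A − ΔF_B = 0.60 W/m²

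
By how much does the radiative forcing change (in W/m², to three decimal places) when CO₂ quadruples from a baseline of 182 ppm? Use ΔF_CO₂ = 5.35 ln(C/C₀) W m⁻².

ΔF = 5.35 × ln(4) = 5.35 × 1.38629 = 7.4167 W/m².

ΔF = 7.417 W/m²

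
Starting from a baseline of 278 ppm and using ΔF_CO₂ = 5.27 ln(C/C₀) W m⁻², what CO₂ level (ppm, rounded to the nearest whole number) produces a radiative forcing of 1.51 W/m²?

Set 5.27 ln(C/278) = 1.51, so ln(C/278) = 1.51/5.27 = 0.28653.
Then C/278 = e^0.28653 = 1.33180, giving C = 278 × 1.33180 = 370.24 ppm.

C ≈ 370 ppm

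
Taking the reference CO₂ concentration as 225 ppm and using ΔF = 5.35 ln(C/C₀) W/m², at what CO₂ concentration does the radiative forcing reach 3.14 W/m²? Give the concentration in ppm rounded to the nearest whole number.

Set 5.35 ln(C/225) = 3.14, so ln(C/225) = 3.14/5.35 = 0.58692.
Then C/225 = e^0.58692 = 1.79844, giving C = 225 × 1.79844 = 404.65 ppm.

C ≈ 405 ppm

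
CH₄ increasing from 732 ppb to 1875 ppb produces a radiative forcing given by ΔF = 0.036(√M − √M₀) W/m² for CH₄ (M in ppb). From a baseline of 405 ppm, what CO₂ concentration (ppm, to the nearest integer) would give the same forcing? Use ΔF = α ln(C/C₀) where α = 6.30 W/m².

C ≈ 444 ppm

CH₄ forcing: 0.036 × (√1875 − √732) = 0.036 × (43.3013 − 27.0555) = 0.036 × 16.2458 = 0.58485 W/m².
Set 6.30 ln(C/405) = 0.58485: ln(C/405) = 0.58485/6.30 = 0.09283, so C = 405 × e^0.09283 = 405 × 1.09728 = 444.40 ppm.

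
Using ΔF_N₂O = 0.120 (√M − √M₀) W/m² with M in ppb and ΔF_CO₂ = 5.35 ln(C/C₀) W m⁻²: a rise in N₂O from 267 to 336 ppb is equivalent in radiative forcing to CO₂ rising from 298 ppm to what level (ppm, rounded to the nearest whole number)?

N₂O forcing: 0.120 × (√336 − √267) = 0.120 × (18.3303 − 16.3401) = 0.120 × 1.9902 = 0.23882 W/m².
Set 5.35 ln(C/298) = 0.23882: ln(C/298) = 0.23882/5.35 = 0.04464, so C = 298 × e^0.04464 = 298 × 1.04565 = 311.60 ppm.

C ≈ 312 ppm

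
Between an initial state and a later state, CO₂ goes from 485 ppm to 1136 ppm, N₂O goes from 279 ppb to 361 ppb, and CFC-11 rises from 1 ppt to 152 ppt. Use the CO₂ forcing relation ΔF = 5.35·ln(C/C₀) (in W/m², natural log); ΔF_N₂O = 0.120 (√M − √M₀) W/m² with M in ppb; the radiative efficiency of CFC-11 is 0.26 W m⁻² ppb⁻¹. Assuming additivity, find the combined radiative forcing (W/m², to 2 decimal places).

ΔF = 4.87 W/m²

CO₂: 5.35 × ln(1136/485) = 5.35 × ln(2.34227) = 5.35 × 0.85112 = 4.5535 W/m².
N₂O: 0.120 × (√361 − √279) = 0.120 × (19.0000 − 16.7033) = 0.120 × 2.2967 = 0.2756 W/m².
CFC-11: Δ = 152 − 1 = 151 ppt = 0.151 ppb; ΔF = 0.26 × 0.151 = 0.0393 W/m².
Total ΔF = 4.5535 + 0.2756 + 0.0393 = 4.8684 W/m².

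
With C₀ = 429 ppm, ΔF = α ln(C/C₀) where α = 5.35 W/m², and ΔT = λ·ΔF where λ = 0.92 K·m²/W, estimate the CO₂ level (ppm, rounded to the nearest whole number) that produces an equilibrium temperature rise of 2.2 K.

Required forcing: ΔF = ΔT/λ = 2.2/0.92 = 2.3913 W/m².
Then ln(C/429) = ΔF/5.35 = 2.3913/5.35 = 0.44697.
So C = 429 × e^0.44697 = 429 × 1.56357 = 670.77 ppm.

C ≈ 671 ppm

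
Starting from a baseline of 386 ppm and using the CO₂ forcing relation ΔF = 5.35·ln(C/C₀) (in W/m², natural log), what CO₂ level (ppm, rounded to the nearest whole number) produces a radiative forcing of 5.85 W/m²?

C ≈ 1152 ppm

Set 5.35 ln(C/386) = 5.85, so ln(C/386) = 5.85/5.35 = 1.09346.
Then C/386 = e^1.09346 = 2.98458, giving C = 386 × 2.98458 = 1152.05 ppm.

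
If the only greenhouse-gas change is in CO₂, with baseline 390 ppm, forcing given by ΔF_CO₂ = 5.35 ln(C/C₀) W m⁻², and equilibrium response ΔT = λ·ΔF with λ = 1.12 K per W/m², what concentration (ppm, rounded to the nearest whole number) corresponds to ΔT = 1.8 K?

C ≈ 527 ppm

Required forcing: ΔF = ΔT/λ = 1.8/1.12 = 1.6071 W/m².
Then ln(C/390) = ΔF/5.35 = 1.6071/5.35 = 0.30039.
So C = 390 × e^0.30039 = 390 × 1.35039 = 526.65 ppm.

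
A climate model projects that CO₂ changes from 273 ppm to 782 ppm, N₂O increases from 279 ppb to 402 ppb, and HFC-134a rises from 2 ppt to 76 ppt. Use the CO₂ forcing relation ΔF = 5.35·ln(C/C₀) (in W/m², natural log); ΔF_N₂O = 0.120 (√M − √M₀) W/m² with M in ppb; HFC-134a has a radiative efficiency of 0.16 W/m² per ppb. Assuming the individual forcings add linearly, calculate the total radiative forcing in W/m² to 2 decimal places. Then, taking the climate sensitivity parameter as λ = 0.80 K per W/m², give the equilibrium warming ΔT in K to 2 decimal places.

CO₂: 5.35 × ln(782/273) = 5.35 × ln(2.86447) = 5.35 × 1.05238 = 5.6302 W/m².
N₂O: 0.120 × (√402 − √279) = 0.120 × (20.0499 − 16.7033) = 0.120 × 3.3466 = 0.4016 W/m².
HFC-134a: Δ = 76 − 2 = 74 ppt = 0.074 ppb; ΔF = 0.16 × 0.074 = 0.0118 W/m².
Total ΔF = 5.6302 + 0.4016 + 0.0118 = 6.0436 W/m².
ΔT = λ ΔF = 0.80 × 6.04 = 4.8320 K.

ΔF = 6.04 W/m²; ΔT = 4.83 K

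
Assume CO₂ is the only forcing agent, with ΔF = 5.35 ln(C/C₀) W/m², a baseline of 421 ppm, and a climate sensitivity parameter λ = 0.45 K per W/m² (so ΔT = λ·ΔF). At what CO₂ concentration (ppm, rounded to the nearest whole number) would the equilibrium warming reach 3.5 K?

C ≈ 1802 ppm

Required forcing: ΔF = ΔT/λ = 3.5/0.45 = 7.7778 W/m².
Then ln(C/421) = ΔF/5.35 = 7.7778/5.35 = 1.45379.
So C = 421 × e^1.45379 = 421 × 4.27930 = 1801.59 ppm.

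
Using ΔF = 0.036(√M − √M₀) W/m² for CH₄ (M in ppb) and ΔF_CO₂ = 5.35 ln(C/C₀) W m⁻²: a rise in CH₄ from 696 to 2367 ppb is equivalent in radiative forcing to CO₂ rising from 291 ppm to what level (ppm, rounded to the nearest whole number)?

CH₄ forcing: 0.036 × (√2367 − √696) = 0.036 × (48.6518 − 26.3818) = 0.036 × 22.2700 = 0.80172 W/m².
Set 5.35 ln(C/291) = 0.80172: ln(C/291) = 0.80172/5.35 = 0.14985, so C = 291 × e^0.14985 = 291 × 1.16166 = 338.04 ppm.

C ≈ 338 ppm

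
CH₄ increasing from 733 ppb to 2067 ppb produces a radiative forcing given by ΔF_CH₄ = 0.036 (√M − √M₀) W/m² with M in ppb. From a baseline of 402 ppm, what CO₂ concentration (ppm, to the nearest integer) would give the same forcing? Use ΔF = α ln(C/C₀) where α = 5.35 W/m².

CH₄ forcing: 0.036 × (√2067 − √733) = 0.036 × (45.4643 − 27.0740) = 0.036 × 18.3903 = 0.66205 W/m².
Set 5.35 ln(C/402) = 0.66205: ln(C/402) = 0.66205/5.35 = 0.12375, so C = 402 × e^0.12375 = 402 × 1.13173 = 454.96 ppm.

C ≈ 455 ppm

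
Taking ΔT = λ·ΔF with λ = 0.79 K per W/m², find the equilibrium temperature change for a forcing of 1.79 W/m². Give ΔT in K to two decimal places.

ΔT = 1.41 K

ΔT = λ ΔF = 0.79 × 1.79 = 1.4141 K.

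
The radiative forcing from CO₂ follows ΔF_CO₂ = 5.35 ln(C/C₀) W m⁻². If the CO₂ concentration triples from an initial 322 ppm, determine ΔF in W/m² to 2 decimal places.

ΔF = 5.88 W/m²

ΔF = 5.35 × ln(3) = 5.35 × 1.09861 = 5.8776 W/m².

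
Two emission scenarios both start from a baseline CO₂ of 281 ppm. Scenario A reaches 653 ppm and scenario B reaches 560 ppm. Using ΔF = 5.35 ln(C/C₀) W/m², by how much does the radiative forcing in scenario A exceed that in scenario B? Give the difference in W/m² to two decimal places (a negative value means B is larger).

ΔF_A = 5.35 ln(653/281) = 5.35 × 0.84322 = 4.5112 W/m².
ΔF_B = 5.35 ln(560/281) = 5.35 × 0.68958 = 3.6893 W/m².
Difference: 4.5112 − 3.6893 = 0.8219 W/m².

ΔF_A − ΔF_B = 0.82 W/m²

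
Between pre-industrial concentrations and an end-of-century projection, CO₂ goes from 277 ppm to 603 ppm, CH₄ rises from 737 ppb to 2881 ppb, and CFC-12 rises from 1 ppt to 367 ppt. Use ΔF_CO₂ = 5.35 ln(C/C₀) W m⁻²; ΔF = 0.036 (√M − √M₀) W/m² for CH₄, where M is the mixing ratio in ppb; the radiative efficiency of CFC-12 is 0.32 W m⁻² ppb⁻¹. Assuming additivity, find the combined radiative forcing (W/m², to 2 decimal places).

CO₂: 5.35 × ln(603/277) = 5.35 × ln(2.17690) = 5.35 × 0.77790 = 4.1618 W/m².
CH₄: 0.036 × (√2881 − √737) = 0.036 × (53.6749 − 27.1477) = 0.036 × 26.5272 = 0.9550 W/m².
CFC-12: Δ = 367 − 1 = 366 ppt = 0.366 ppb; ΔF = 0.32 × 0.366 = 0.1171 W/m².
Total ΔF = 4.1618 + 0.9550 + 0.1171 = 5.2339 W/m².

ΔF = 5.23 W/m²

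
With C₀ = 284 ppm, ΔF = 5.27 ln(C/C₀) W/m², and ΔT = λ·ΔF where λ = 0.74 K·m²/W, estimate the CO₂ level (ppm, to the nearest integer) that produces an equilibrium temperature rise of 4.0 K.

Required forcing: ΔF = ΔT/λ = 4.0/0.74 = 5.4054 W/m².
Then ln(C/284) = ΔF/5.27 = 5.4054/5.27 = 1.02569.
So C = 284 × e^1.02569 = 284 × 2.78902 = 792.08 ppm.

C ≈ 792 ppm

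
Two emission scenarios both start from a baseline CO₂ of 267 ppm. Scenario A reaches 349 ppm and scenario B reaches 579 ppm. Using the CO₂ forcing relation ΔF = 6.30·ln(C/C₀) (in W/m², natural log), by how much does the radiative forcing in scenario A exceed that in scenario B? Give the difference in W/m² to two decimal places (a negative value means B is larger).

ΔF_A − ΔF_B = -3.19 W/m²

ΔF_A = 6.30 ln(349/267) = 6.30 × 0.26782 = 1.6873 W/m².
ΔF_B = 6.30 ln(579/267) = 6.30 × 0.77405 = 4.8765 W/m².
Difference: 1.6873 − 4.8765 = -3.1892 W/m².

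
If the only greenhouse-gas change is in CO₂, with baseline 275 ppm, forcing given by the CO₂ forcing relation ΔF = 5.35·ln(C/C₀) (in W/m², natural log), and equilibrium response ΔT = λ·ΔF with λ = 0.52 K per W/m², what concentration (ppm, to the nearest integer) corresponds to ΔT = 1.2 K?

Required forcing: ΔF = ΔT/λ = 1.2/0.52 = 2.3077 W/m².
Then ln(C/275) = ΔF/5.35 = 2.3077/5.35 = 0.43135.
So C = 275 × e^0.43135 = 275 × 1.53933 = 423.32 ppm.

C ≈ 423 ppm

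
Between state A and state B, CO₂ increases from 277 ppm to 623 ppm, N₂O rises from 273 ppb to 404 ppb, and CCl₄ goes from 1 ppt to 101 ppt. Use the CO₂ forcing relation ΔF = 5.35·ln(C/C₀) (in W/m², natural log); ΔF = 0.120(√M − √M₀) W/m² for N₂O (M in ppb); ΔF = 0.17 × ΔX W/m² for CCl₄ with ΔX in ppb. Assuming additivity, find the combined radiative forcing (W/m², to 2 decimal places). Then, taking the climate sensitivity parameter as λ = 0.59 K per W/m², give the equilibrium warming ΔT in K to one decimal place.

ΔF = 4.78 W/m²; ΔT = 2.8 K

CO₂: 5.35 × ln(623/277) = 5.35 × ln(2.24910) = 5.35 × 0.81053 = 4.3363 W/m².
N₂O: 0.120 × (√404 − √273) = 0.120 × (20.0998 − 16.5227) = 0.120 × 3.5771 = 0.4293 W/m².
CCl₄: Δ = 101 − 1 = 100 ppt = 0.100 ppb; ΔF = 0.17 × 0.100 = 0.0170 W/m².
Total ΔF = 4.3363 + 0.4293 + 0.0170 = 4.7826 W/m².
ΔT = λ ΔF = 0.59 × 4.78 = 2.8202 K.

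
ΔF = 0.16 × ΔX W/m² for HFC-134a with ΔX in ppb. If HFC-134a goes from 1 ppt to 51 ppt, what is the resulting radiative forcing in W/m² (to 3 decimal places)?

HFC-134a: Δ = 51 − 1 = 50 ppt = 0.050 ppb; ΔF = 0.16 × 0.050 = 0.0080 W/m².

ΔF = 0.008 W/m²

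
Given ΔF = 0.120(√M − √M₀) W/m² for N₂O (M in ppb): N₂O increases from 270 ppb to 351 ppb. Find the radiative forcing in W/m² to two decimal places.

ΔF = 0.28 W/m²

N₂O: 0.120 × (√351 − √270) = 0.120 × (18.7350 − 16.4317) = 0.120 × 2.3033 = 0.2764 W/m².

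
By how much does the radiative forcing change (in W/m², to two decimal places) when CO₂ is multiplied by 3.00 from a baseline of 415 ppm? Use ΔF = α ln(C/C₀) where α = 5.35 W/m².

ΔF = 5.35 × ln(3.00) = 5.35 × 1.09861 = 5.8776 W/m².

ΔF = 5.88 W/m²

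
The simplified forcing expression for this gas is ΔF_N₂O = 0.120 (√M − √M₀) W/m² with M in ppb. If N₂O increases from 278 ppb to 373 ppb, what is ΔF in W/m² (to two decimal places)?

N₂O: 0.120 × (√373 − √278) = 0.120 × (19.3132 − 16.6733) = 0.120 × 2.6399 = 0.3168 W/m².

ΔF = 0.32 W/m²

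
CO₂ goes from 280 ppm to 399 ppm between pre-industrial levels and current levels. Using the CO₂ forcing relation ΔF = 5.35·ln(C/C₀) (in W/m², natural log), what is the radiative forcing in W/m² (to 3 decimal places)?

CO₂ absorption bands are partially saturated, so forcing scales with the logarithm of the concentration ratio.
CO₂: 5.35 × ln(399/280) = 5.35 × ln(1.42500) = 5.35 × 0.35417 = 1.8948 W/m².

ΔF = 1.895 W/m²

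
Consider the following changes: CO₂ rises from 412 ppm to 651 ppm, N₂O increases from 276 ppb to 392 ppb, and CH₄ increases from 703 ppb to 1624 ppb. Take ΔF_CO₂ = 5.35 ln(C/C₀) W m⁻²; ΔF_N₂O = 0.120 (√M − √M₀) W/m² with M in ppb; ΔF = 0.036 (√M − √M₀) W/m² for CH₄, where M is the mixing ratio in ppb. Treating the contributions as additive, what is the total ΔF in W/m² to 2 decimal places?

ΔF = 3.33 W/m²

CO₂: 5.35 × ln(651/412) = 5.35 × ln(1.58010) = 5.35 × 0.45749 = 2.4476 W/m².
N₂O: 0.120 × (√392 − √276) = 0.120 × (19.7990 − 16.6132) = 0.120 × 3.1858 = 0.3823 W/m².
CH₄: 0.036 × (√1624 − √703) = 0.036 × (40.2989 − 26.5141) = 0.036 × 13.7848 = 0.4963 W/m².
Total ΔF = 2.4476 + 0.3823 + 0.4963 = 3.3262 W/m².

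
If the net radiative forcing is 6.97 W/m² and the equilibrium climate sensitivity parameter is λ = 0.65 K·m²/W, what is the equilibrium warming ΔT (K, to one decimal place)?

ΔT = λ ΔF = 0.65 × 6.97 = 4.5305 K.

ΔT = 4.5 K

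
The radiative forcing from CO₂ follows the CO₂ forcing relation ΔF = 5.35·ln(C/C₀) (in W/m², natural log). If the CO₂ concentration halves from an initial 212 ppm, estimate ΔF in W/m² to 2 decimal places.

ΔF = 5.35 × ln(0.5) = 5.35 × -0.69315 = -3.7084 W/m².

ΔF = -3.71 W/m²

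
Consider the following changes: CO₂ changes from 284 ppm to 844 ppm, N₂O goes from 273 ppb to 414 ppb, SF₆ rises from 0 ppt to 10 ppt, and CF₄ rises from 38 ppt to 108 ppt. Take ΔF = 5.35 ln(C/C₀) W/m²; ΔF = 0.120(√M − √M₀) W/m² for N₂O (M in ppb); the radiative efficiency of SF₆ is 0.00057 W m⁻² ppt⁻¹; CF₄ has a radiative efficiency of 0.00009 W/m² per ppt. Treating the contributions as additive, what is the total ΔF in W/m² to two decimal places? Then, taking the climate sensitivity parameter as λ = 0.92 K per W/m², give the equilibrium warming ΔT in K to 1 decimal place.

CO₂: 5.35 × ln(844/284) = 5.35 × ln(2.97183) = 5.35 × 1.08918 = 5.8271 W/m².
N₂O: 0.120 × (√414 − √273) = 0.120 × (20.3470 − 16.5227) = 0.120 × 3.8243 = 0.4589 W/m².
SF₆: ΔF = 0.00057 × (10 − 0) = 0.00057 × 10 = 0.0057 W/m².
CF₄: ΔF = 0.00009 × (108 − 38) = 0.00009 × 70 = 0.0063 W/m².
Total ΔF = 5.8271 + 0.4589 + 0.0057 + 0.0063 = 6.2980 W/m².
ΔT = λ ΔF = 0.92 × 6.30 = 5.7960 K.

ΔF = 6.30 W/m²; ΔT = 5.8 K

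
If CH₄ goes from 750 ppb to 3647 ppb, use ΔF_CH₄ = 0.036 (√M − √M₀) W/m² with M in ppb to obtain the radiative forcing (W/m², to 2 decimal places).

ΔF = 1.19 W/m²

CH₄: 0.036 × (√3647 − √750) = 0.036 × (60.3904 − 27.3861) = 0.036 × 33.0043 = 1.1882 W/m².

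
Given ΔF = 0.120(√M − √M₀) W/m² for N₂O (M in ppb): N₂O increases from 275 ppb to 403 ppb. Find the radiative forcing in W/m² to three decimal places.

ΔF = 0.419 W/m²

N₂O: 0.120 × (√403 − √275) = 0.120 × (20.0749 − 16.5831) = 0.120 × 3.4918 = 0.4190 W/m².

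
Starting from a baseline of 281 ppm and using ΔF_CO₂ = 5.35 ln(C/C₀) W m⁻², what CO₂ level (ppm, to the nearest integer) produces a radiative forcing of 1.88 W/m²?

Set 5.35 ln(C/281) = 1.88, so ln(C/281) = 1.88/5.35 = 0.35140.
Then C/281 = e^0.35140 = 1.42106, giving C = 281 × 1.42106 = 399.32 ppm.

C ≈ 399 ppm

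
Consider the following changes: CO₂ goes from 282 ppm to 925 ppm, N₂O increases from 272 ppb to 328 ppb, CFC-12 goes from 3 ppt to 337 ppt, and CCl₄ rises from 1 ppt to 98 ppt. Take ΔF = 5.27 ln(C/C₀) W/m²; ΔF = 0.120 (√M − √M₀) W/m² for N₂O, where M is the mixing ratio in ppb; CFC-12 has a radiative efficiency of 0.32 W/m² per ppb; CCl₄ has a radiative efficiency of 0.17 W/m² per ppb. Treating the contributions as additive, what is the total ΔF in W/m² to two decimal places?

CO₂: 5.27 × ln(925/282) = 5.27 × ln(3.28014) = 5.27 × 1.18789 = 6.2602 W/m².
N₂O: 0.120 × (√328 − √272) = 0.120 × (18.1108 − 16.4924) = 0.120 × 1.6184 = 0.1942 W/m².
CFC-12: Δ = 337 − 3 = 334 ppt = 0.334 ppb; ΔF = 0.32 × 0.334 = 0.1069 W/m².
CCl₄: Δ = 98 − 1 = 97 ppt = 0.097 ppb; ΔF = 0.17 × 0.097 = 0.0165 W/m².
Total ΔF = 6.2602 + 0.1942 + 0.1069 + 0.0165 = 6.5778 W/m².

ΔF = 6.58 W/m²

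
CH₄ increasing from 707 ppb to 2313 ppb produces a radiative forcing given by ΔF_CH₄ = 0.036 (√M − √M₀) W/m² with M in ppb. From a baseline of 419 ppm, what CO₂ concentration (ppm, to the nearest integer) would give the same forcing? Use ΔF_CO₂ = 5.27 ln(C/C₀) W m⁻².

C ≈ 485 ppm

CH₄ forcing: 0.036 × (√2313 − √707) = 0.036 × (48.0937 − 26.5895) = 0.036 × 21.5042 = 0.77415 W/m².
Set 5.27 ln(C/419) = 0.77415: ln(C/419) = 0.77415/5.27 = 0.14690, so C = 419 × e^0.14690 = 419 × 1.15824 = 485.30 ppm.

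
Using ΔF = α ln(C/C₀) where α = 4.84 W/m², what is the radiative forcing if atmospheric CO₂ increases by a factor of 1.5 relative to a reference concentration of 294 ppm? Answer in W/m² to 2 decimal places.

ΔF = 1.96 W/m²

ΔF = 4.84 × ln(1.5) = 4.84 × 0.40547 = 1.9625 W/m².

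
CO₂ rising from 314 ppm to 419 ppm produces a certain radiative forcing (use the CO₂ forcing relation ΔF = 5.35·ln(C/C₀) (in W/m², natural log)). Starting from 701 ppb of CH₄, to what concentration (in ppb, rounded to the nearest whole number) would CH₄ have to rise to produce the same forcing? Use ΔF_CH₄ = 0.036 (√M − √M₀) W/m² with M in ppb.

M ≈ 4809 ppb

CO₂ forcing: 5.35 × ln(419/314) = 5.35 × 0.288478 = 1.54336 W/m².
Set 0.036(√M − √701) = 1.54336: √M = 1.54336/0.036 + √701 = 42.8711 + 26.4764 = 69.3475.
M = (69.3475)² = 4809.08 ppb.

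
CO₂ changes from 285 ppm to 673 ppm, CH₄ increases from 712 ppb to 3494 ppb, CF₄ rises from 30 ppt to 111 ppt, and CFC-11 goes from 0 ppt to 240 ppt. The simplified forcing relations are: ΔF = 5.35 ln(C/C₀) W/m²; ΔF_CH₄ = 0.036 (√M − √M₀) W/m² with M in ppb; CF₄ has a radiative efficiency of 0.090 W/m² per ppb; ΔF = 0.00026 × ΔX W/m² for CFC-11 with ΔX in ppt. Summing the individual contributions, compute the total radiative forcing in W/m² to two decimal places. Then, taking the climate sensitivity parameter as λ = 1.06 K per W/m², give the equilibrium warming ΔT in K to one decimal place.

CO₂: 5.35 × ln(673/285) = 5.35 × ln(2.36140) = 5.35 × 0.85925 = 4.5970 W/m².
CH₄: 0.036 × (√3494 − √712) = 0.036 × (59.1101 − 26.6833) = 0.036 × 32.4268 = 1.1674 W/m².
CF₄: Δ = 111 − 30 = 81 ppt = 0.081 ppb; ΔF = 0.090 × 0.081 = 0.0073 W/m².
CFC-11: ΔF = 0.00026 × (240 − 0) = 0.00026 × 240 = 0.0624 W/m².
Total ΔF = 4.5970 + 1.1674 + 0.0073 + 0.0624 = 5.8341 W/m².
ΔT = λ ΔF = 1.06 × 5.83 = 6.1798 K.

ΔF = 5.83 W/m²; ΔT = 6.2 K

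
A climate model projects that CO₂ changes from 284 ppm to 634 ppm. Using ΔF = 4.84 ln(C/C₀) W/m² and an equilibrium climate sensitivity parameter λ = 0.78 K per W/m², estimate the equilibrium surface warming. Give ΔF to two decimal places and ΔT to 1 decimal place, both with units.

CO₂: 4.84 × ln(634/284) = 4.84 × ln(2.23239) = 4.84 × 0.80307 = 3.8869 W/m².
ΔT = λ ΔF = 0.78 × 3.89 = 3.0342 K.

ΔF = 3.89 W/m²; ΔT = 3.0 K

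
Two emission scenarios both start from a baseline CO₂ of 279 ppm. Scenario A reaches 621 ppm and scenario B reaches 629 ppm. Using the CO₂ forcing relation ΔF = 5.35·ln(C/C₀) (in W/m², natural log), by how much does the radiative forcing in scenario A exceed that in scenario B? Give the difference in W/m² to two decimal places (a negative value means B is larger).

ΔF_A − ΔF_B = -0.07 W/m²

ΔF_A = 5.35 ln(621/279) = 5.35 × 0.80012 = 4.2806 W/m².
ΔF_B = 5.35 ln(629/279) = 5.35 × 0.81292 = 4.3491 W/m².
Difference: 4.2806 − 4.3491 = -0.0685 W/m².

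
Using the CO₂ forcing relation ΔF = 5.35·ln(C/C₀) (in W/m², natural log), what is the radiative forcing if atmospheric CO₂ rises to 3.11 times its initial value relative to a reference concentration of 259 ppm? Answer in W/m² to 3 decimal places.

Because the forcing depends only on the ratio C/C₀, the initial concentration does not enter.
ΔF = 5.35 × ln(3.11) = 5.35 × 1.13462 = 6.0702 W/m².

ΔF = 6.070 W/m²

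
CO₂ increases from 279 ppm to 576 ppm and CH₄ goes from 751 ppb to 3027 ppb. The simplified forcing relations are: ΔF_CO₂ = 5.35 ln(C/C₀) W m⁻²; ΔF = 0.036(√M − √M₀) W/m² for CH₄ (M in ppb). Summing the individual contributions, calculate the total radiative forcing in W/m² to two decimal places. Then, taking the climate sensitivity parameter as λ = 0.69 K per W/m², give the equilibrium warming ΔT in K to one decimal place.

ΔF = 4.87 W/m²; ΔT = 3.4 K

CO₂: 5.35 × ln(576/279) = 5.35 × ln(2.06452) = 5.35 × 0.72490 = 3.8782 W/m².
CH₄: 0.036 × (√3027 − √751) = 0.036 × (55.0182 − 27.4044) = 0.036 × 27.6138 = 0.9941 W/m².
Total ΔF = 3.8782 + 0.9941 = 4.8723 W/m².
ΔT = λ ΔF = 0.69 × 4.87 = 3.3603 K.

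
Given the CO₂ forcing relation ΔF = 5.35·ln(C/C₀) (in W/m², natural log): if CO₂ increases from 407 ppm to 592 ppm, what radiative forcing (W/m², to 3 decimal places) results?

ΔF = 2.005 W/m²

CO₂: 5.35 × ln(592/407) = 5.35 × ln(1.45455) = 5.35 × 0.37470 = 2.0046 W/m².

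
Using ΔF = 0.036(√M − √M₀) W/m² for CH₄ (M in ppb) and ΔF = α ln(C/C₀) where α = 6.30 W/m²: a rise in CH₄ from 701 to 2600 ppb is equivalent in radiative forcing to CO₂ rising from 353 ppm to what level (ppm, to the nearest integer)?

C ≈ 406 ppm

CH₄ forcing: 0.036 × (√2600 − √701) = 0.036 × (50.9902 − 26.4764) = 0.036 × 24.5138 = 0.88250 W/m².
Set 6.30 ln(C/353) = 0.88250: ln(C/353) = 0.88250/6.30 = 0.14008, so C = 353 × e^0.14008 = 353 × 1.15037 = 406.08 ppm.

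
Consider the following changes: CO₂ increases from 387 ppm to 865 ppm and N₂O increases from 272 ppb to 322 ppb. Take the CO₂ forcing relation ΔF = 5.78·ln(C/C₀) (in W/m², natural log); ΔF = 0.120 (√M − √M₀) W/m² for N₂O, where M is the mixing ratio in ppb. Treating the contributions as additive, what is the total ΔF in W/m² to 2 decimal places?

CO₂: 5.78 × ln(865/387) = 5.78 × ln(2.23514) = 5.78 × 0.80430 = 4.6489 W/m².
N₂O: 0.120 × (√322 − √272) = 0.120 × (17.9444 − 16.4924) = 0.120 × 1.4520 = 0.1742 W/m².
Total ΔF = 4.6489 + 0.1742 = 4.8231 W/m².

ΔF = 4.82 W/m²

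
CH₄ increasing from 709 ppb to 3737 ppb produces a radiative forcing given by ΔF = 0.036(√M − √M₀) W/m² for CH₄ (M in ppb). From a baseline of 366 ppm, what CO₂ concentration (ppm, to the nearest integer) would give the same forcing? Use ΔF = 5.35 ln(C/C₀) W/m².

CH₄ forcing: 0.036 × (√3737 − √709) = 0.036 × (61.1310 − 26.6271) = 0.036 × 34.5039 = 1.24214 W/m².
Set 5.35 ln(C/366) = 1.24214: ln(C/366) = 1.24214/5.35 = 0.23218, so C = 366 × e^0.23218 = 366 × 1.26135 = 461.65 ppm.

C ≈ 462 ppm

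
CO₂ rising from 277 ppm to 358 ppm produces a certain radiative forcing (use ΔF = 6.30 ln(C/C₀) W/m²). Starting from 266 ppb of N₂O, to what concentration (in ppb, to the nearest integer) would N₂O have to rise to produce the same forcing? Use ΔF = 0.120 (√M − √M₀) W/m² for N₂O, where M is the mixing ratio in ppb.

M ≈ 887 ppb

CO₂ forcing: 6.30 × ln(358/277) = 6.30 × 0.256515 = 1.61604 W/m².
Set 0.120(√M − √266) = 1.61604: √M = 1.61604/0.120 + √266 = 13.4670 + 16.3095 = 29.7765.
M = (29.7765)² = 886.64 ppb.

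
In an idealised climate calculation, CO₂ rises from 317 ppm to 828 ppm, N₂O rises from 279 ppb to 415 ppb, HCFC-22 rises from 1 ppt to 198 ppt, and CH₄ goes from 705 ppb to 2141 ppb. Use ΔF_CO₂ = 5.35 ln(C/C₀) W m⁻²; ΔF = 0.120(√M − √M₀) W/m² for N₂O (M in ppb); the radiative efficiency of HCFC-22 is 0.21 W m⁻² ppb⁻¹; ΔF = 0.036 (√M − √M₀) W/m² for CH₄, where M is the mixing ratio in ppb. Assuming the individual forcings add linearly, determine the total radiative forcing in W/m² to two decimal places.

ΔF = 6.33 W/m²

CO₂: 5.35 × ln(828/317) = 5.35 × ln(2.61199) = 5.35 × 0.96011 = 5.1366 W/m².
N₂O: 0.120 × (√415 − √279) = 0.120 × (20.3715 − 16.7033) = 0.120 × 3.6682 = 0.4402 W/m².
HCFC-22: Δ = 198 − 1 = 197 ppt = 0.197 ppb; ΔF = 0.21 × 0.197 = 0.0414 W/m².
CH₄: 0.036 × (√2141 − √705) = 0.036 × (46.2709 − 26.5518) = 0.036 × 19.7191 = 0.7099 W/m².
Total ΔF = 5.1366 + 0.4402 + 0.0414 + 0.7099 = 6.3281 W/m².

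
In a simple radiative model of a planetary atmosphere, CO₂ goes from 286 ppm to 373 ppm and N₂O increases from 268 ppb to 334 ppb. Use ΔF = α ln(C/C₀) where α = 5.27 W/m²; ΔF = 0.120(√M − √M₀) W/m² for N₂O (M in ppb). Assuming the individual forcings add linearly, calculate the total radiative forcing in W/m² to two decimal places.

ΔF = 1.63 W/m²

CO₂: 5.27 × ln(373/286) = 5.27 × ln(1.30420) = 5.27 × 0.26559 = 1.3997 W/m².
N₂O: 0.120 × (√334 − √268) = 0.120 × (18.2757 − 16.3707) = 0.120 × 1.9050 = 0.2286 W/m².
Total ΔF = 1.3997 + 0.2286 = 1.6283 W/m².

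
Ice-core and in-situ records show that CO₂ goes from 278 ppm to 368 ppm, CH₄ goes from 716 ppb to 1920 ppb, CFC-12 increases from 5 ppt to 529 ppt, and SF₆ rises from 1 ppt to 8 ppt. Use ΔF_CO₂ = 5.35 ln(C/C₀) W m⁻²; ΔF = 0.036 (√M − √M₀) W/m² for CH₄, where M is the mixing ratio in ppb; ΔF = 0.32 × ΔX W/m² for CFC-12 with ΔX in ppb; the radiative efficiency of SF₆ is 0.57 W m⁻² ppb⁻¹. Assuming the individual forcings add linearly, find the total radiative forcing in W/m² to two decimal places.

ΔF = 2.29 W/m²

CO₂: 5.35 × ln(368/278) = 5.35 × ln(1.32374) = 5.35 × 0.28046 = 1.5005 W/m².
CH₄: 0.036 × (√1920 − √716) = 0.036 × (43.8178 − 26.7582) = 0.036 × 17.0596 = 0.6141 W/m².
CFC-12: Δ = 529 − 5 = 524 ppt = 0.524 ppb; ΔF = 0.32 × 0.524 = 0.1677 W/m².
SF₆: Δ = 8 − 1 = 7 ppt = 0.007 ppb; ΔF = 0.57 × 0.007 = 0.0040 W/m².
Total ΔF = 1.5005 + 0.6141 + 0.1677 + 0.0040 = 2.2863 W/m².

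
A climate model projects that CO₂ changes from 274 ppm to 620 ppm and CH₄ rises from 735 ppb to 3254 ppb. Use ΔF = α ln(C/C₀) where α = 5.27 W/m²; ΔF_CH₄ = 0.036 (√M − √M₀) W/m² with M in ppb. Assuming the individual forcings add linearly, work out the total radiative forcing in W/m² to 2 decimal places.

ΔF = 5.38 W/m²

CO₂: 5.27 × ln(620/274) = 5.27 × ln(2.26277) = 5.27 × 0.81659 = 4.3034 W/m².
CH₄: 0.036 × (√3254 − √735) = 0.036 × (57.0438 − 27.1109) = 0.036 × 29.9329 = 1.0776 W/m².
Total ΔF = 4.3034 + 1.0776 = 5.3810 W/m².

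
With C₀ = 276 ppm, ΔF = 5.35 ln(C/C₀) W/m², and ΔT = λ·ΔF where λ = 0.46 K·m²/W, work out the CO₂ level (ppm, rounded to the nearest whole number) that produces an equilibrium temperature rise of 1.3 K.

C ≈ 468 ppm

Required forcing: ΔF = ΔT/λ = 1.3/0.46 = 2.8261 W/m².
Then ln(C/276) = ΔF/5.35 = 2.8261/5.35 = 0.52824.
So C = 276 × e^0.52824 = 276 × 1.69594 = 468.08 ppm.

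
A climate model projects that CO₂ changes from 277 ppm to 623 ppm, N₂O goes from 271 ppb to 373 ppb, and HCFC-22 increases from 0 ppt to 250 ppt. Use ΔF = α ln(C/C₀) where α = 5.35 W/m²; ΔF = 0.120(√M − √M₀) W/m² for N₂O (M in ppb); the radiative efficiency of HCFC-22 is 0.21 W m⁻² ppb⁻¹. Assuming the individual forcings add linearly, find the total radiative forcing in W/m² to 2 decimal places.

CO₂: 5.35 × ln(623/277) = 5.35 × ln(2.24910) = 5.35 × 0.81053 = 4.3363 W/m².
N₂O: 0.120 × (√373 − √271) = 0.120 × (19.3132 − 16.4621) = 0.120 × 2.8511 = 0.3421 W/m².
HCFC-22: Δ = 250 − 0 = 250 ppt = 0.250 ppb; ΔF = 0.21 × 0.250 = 0.0525 W/m².
Total ΔF = 4.3363 + 0.3421 + 0.0525 = 4.7309 W/m².

ΔF = 4.73 W/m²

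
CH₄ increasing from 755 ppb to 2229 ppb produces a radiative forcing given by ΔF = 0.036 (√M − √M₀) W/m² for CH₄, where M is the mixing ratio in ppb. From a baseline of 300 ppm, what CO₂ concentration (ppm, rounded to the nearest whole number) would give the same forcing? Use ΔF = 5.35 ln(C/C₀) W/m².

CH₄ forcing: 0.036 × (√2229 − √755) = 0.036 × (47.2123 − 27.4773) = 0.036 × 19.7350 = 0.71046 W/m².
Set 5.35 ln(C/300) = 0.71046: ln(C/300) = 0.71046/5.35 = 0.13280, so C = 300 × e^0.13280 = 300 × 1.14202 = 342.61 ppm.

C ≈ 343 ppm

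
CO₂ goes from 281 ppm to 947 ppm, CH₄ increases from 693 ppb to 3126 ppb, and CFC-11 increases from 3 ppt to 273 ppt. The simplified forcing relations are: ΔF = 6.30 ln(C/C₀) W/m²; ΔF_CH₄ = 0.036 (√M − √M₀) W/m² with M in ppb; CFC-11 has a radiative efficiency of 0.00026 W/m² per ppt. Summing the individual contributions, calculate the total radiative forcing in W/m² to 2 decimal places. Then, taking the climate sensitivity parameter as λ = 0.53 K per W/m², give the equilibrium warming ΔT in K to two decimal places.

CO₂: 6.30 × ln(947/281) = 6.30 × ln(3.37011) = 6.30 × 1.21495 = 7.6542 W/m².
CH₄: 0.036 × (√3126 − √693) = 0.036 × (55.9106 − 26.3249) = 0.036 × 29.5857 = 1.0651 W/m².
CFC-11: ΔF = 0.00026 × (273 − 3) = 0.00026 × 270 = 0.0702 W/m².
Total ΔF = 7.6542 + 1.0651 + 0.0702 = 8.7895 W/m².
ΔT = λ ΔF = 0.53 × 8.79 = 4.6587 K.

ΔF = 8.79 W/m²; ΔT = 4.66 K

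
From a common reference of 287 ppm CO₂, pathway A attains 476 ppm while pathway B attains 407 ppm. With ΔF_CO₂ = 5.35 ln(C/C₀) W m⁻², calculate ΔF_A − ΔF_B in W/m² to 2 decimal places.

ΔF_A = 5.35 ln(476/287) = 5.35 × 0.50594 = 2.7068 W/m².
ΔF_B = 5.35 ln(407/287) = 5.35 × 0.34933 = 1.8689 W/m².
Difference: 2.7068 − 1.8689 = 0.8379 W/m².

ΔF_A − ΔF_B = 0.84 W/m²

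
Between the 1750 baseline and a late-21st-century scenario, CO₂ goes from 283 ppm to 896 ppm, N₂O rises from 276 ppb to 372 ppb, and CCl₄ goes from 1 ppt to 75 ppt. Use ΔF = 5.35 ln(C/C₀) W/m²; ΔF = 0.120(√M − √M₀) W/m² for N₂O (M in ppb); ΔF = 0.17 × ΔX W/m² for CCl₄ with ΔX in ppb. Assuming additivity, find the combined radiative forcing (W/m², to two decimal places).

CO₂: 5.35 × ln(896/283) = 5.35 × ln(3.16608) = 5.35 × 1.15249 = 6.1658 W/m².
N₂O: 0.120 × (√372 − √276) = 0.120 × (19.2873 − 16.6132) = 0.120 × 2.6741 = 0.3209 W/m².
CCl₄: Δ = 75 − 1 = 74 ppt = 0.074 ppb; ΔF = 0.17 × 0.074 = 0.0126 W/m².
Total ΔF = 6.1658 + 0.3209 + 0.0126 = 6.4993 W/m².

ΔF = 6.50 W/m²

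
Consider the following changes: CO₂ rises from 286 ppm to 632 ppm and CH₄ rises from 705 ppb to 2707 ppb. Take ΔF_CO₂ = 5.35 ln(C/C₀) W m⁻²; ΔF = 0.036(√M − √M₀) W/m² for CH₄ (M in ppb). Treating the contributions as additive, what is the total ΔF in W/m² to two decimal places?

ΔF = 5.16 W/m²

CO₂: 5.35 × ln(632/286) = 5.35 × ln(2.20979) = 5.35 × 0.79290 = 4.2420 W/m².
CH₄: 0.036 × (√2707 − √705) = 0.036 × (52.0288 − 26.5518) = 0.036 × 25.4770 = 0.9172 W/m².
Total ΔF = 4.2420 + 0.9172 = 5.1592 W/m².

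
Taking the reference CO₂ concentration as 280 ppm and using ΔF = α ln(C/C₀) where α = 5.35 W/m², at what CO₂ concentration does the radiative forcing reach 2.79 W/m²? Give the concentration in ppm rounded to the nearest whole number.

C ≈ 472 ppm

Set 5.35 ln(C/280) = 2.79, so ln(C/280) = 2.79/5.35 = 0.52150.
Then C/280 = e^0.52150 = 1.68455, giving C = 280 × 1.68455 = 471.67 ppm.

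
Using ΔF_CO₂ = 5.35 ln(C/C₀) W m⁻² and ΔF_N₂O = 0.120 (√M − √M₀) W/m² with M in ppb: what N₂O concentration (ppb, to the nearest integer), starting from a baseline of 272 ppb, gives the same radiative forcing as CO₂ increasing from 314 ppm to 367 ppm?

CO₂ forcing: 5.35 × ln(367/314) = 5.35 × 0.155969 = 0.83443 W/m².
Set 0.120(√M − √272) = 0.83443: √M = 0.83443/0.120 + √272 = 6.9536 + 16.4924 = 23.4460.
M = (23.4460)² = 549.71 ppb.

M ≈ 550 ppb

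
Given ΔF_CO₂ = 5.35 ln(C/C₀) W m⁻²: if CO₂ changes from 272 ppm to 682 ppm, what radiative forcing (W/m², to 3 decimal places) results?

CO₂ absorption bands are partially saturated, so forcing scales with the logarithm of the concentration ratio.
CO₂: 5.35 × ln(682/272) = 5.35 × ln(2.50735) = 5.35 × 0.91923 = 4.9179 W/m².

ΔF = 4.918 W/m²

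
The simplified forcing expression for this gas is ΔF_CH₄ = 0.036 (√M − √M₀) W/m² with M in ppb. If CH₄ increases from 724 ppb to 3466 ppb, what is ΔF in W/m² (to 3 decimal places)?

ΔF = 1.151 W/m²

CH₄: 0.036 × (√3466 − √724) = 0.036 × (58.8727 − 26.9072) = 0.036 × 31.9655 = 1.1508 W/m².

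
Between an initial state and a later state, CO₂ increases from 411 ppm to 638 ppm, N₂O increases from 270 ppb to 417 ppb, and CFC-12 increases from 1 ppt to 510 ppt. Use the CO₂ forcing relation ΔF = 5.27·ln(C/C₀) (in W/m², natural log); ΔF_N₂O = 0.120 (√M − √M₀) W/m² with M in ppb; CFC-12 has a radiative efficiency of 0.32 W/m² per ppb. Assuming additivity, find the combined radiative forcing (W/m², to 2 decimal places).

ΔF = 2.96 W/m²

CO₂: 5.27 × ln(638/411) = 5.27 × ln(1.55231) = 5.27 × 0.43974 = 2.3174 W/m².
N₂O: 0.120 × (√417 − √270) = 0.120 × (20.4206 − 16.4317) = 0.120 × 3.9889 = 0.4787 W/m².
CFC-12: Δ = 510 − 1 = 509 ppt = 0.509 ppb; ΔF = 0.32 × 0.509 = 0.1629 W/m².
Total ΔF = 2.3174 + 0.4787 + 0.1629 = 2.9590 W/m².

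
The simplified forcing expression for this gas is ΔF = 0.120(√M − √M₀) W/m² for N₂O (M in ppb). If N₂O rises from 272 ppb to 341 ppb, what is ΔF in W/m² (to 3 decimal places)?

N₂O: 0.120 × (√341 − √272) = 0.120 × (18.4662 − 16.4924) = 0.120 × 1.9738 = 0.2369 W/m².

ΔF = 0.237 W/m²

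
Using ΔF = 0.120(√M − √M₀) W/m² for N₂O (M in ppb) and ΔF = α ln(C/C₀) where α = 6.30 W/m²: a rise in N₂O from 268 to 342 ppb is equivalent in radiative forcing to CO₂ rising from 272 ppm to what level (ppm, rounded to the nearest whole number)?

N₂O forcing: 0.120 × (√342 − √268) = 0.120 × (18.4932 − 16.3707) = 0.120 × 2.1225 = 0.25470 W/m².
Set 6.30 ln(C/272) = 0.25470: ln(C/272) = 0.25470/6.30 = 0.04043, so C = 272 × e^0.04043 = 272 × 1.04126 = 283.22 ppm.

C ≈ 283 ppm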